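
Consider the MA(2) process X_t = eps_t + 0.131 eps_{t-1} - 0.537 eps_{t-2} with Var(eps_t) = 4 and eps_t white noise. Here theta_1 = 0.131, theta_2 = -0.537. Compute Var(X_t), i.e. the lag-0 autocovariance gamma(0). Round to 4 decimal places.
\gamma(0) = 5.2221

For an MA(q) process X_t = eps_t + sum_i theta_i eps_{t-i} with
Var(eps_t) = sigma^2, the variance is
  gamma(0) = sigma^2 * (1 + sum_i theta_i^2).
  sum_i theta_i^2 = (0.131)^2 + (-0.537)^2 = 0.017161 + 0.288369 = 0.30553.
  gamma(0) = 4 * (1 + 0.30553) = 4 * 1.30553 = 5.22212, which rounds to 5.2221.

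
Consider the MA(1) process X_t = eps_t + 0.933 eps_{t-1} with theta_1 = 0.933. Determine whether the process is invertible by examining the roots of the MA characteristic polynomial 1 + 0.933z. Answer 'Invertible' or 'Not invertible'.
\text{Invertible}

The MA(q) characteristic polynomial is P(z) = 1 + 0.933z.
Invertibility requires all roots to lie outside the unit circle, i.e. |z| > 1 for every root.
This is linear in z: 1 + (0.933) z = 0  =>  z = -1/(0.933) = -1.071811,  |z| = 1.071811.
Moduli of all roots: 1.0718.
All moduli strictly greater than 1? Yes.
Verdict: Invertible.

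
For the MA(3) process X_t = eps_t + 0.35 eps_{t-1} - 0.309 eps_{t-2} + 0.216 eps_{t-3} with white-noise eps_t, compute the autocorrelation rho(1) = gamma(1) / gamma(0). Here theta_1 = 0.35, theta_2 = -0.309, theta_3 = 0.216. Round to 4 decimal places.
\rho(1) = 0.1385

For an MA(q) process with theta_0 = 1, the autocovariance is
  gamma(k) = sigma^2 * sum_{i=0..q-k} theta_i * theta_{i+k},
and rho(k) = gamma(k) / gamma(0). Sigma^2 cancels.
  numerator   = (1)*(0.35) + (0.35)*(-0.309) + (-0.309)*(0.216) = 0.175106.
  denominator = (1)^2 + (0.35)^2 + (-0.309)^2 + (0.216)^2 = 1.264637.
  rho(1) = 0.175106 / 1.264637 = 0.1385.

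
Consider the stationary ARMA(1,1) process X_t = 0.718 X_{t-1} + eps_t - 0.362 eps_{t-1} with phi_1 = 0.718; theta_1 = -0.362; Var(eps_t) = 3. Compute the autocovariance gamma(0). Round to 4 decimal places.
\gamma(0) = 3.7848

Multiply the model equation by X_{t-k} and take expectations. With theta_0 = psi_0 = 1 and psi_j the MA(infinity) weights, this gives
  gamma(k) - sum_i phi_i gamma(k-i) = c_k,
  c_k = sigma^2 * sum_{j=k..q} theta_j psi_{j-k}   (c_k = 0 for k > q),
using gamma(-m) = gamma(m).
psi-weights needed (psi_j = theta_j + sum_i phi_i psi_{j-i}):
  psi_1 = theta_1 + phi_1 = -0.362 + (0.718) = 0.356
Right-hand sides:
  c_0 = sigma^2 (1 + theta_1 psi_1) = 3 * (1 + (-0.362)(0.356)) = 3 * 0.871128 = 2.613384
  c_1 = sigma^2 theta_1 = 3 * (-0.362) = -1.086
  c_2 = 0
Equations for k = 0 and k = 1 (AR order 1):
  gamma(0) = phi_1 gamma(1) + c_0
  gamma(1) = phi_1 gamma(0) + c_1
Substituting the second into the first: gamma(0) (1 - phi_1^2) = c_0 + phi_1 c_1, so
  gamma(0) = (c_0 + phi_1 c_1) / (1 - phi_1^2) = (2.613384 + (0.718)(-1.086)) / (1 - (0.718)^2) = 1.833636 / 0.484476 = 3.784782.
Therefore gamma(0) = 3.7848 (to 4 decimal places).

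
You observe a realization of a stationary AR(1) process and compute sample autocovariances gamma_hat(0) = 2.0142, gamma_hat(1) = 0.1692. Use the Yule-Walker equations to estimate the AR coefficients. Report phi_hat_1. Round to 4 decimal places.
\hat\phi_{1} = 0.0840

The Yule-Walker equations for an AR(p) process read, in matrix form,
  Gamma_p phi = r_p,   with   (Gamma_p)_{ij} = gamma(|i - j|),
                       (r_p)_i = gamma(i),   i,j = 1..p.
Substitute the sample gammas (Toeplitz matrix and right-hand side of size 1):
  Gamma_p = [[2.0142]]
  r_p     = [0.1692]
With p = 1 this is the single equation gamma(0) phi_1 = gamma(1):
  phi_hat_1 = gamma(1) / gamma(0) = 0.1692 / 2.0142 = 0.0840.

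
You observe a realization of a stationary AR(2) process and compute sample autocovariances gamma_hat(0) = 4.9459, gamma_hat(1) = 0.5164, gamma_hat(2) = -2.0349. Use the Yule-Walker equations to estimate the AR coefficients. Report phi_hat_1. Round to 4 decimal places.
\hat\phi_{1} = 0.1490

The Yule-Walker equations for an AR(p) process read, in matrix form,
  Gamma_p phi = r_p,   with   (Gamma_p)_{ij} = gamma(|i - j|),
                       (r_p)_i = gamma(i),   i,j = 1..p.
Substitute the sample gammas (Toeplitz matrix and right-hand side of size 2):
  Gamma_p = [[4.9459, 0.5164], [0.5164, 4.9459]]
  r_p     = [0.5164, -2.0349]
Written out:
  4.9459 phi_1 + 0.5164 phi_2 = 0.5164
  0.5164 phi_1 + 4.9459 phi_2 = -2.0349
Solve by Cramer's rule:
  det = gamma(0)^2 - gamma(1)^2 = (4.9459)^2 - (0.5164)^2 = 24.46192681 - 0.26666896 = 24.19525785
  phi_hat_1 = [gamma(1) gamma(0) - gamma(1) gamma(2)] / det = [(0.5164)(4.9459) - (0.5164)(-2.0349)] / 24.19525785 = 3.60488512 / 24.19525785 = 0.149
  phi_hat_2 = [gamma(0) gamma(2) - gamma(1)^2] / det = [(4.9459)(-2.0349) - (0.5164)^2] / 24.19525785 = -10.33108087 / 24.19525785 = -0.427
So phi_hat = [0.1490, -0.4270].
Therefore phi_hat_1 = 0.1490.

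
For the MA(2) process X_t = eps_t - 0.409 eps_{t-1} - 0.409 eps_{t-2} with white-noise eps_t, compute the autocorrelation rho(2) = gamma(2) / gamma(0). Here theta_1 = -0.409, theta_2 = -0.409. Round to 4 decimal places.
\rho(2) = -0.3065

For an MA(q) process with theta_0 = 1, the autocovariance is
  gamma(k) = sigma^2 * sum_{i=0..q-k} theta_i * theta_{i+k},
and rho(k) = gamma(k) / gamma(0). Sigma^2 cancels.
  numerator   = (1)*(-0.409) = -0.409.
  denominator = (1)^2 + (-0.409)^2 + (-0.409)^2 = 1.334562.
  rho(2) = -0.409 / 1.334562 = -0.3065.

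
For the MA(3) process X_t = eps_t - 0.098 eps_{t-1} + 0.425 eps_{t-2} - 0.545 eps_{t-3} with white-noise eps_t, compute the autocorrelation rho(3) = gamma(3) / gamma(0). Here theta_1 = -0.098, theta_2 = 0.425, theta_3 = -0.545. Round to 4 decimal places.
\rho(3) = -0.3664

For an MA(q) process with theta_0 = 1, the autocovariance is
  gamma(k) = sigma^2 * sum_{i=0..q-k} theta_i * theta_{i+k},
and rho(k) = gamma(k) / gamma(0). Sigma^2 cancels.
  numerator   = (1)*(-0.545) = -0.545.
  denominator = (1)^2 + (-0.098)^2 + (0.425)^2 + (-0.545)^2 = 1.487254.
  rho(3) = -0.545 / 1.487254 = -0.3664.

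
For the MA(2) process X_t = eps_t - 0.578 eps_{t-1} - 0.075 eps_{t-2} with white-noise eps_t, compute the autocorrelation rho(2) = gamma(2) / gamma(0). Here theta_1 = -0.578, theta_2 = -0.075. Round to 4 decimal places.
\rho(2) = -0.0560

For an MA(q) process with theta_0 = 1, the autocovariance is
  gamma(k) = sigma^2 * sum_{i=0..q-k} theta_i * theta_{i+k},
and rho(k) = gamma(k) / gamma(0). Sigma^2 cancels.
  numerator   = (1)*(-0.075) = -0.075.
  denominator = (1)^2 + (-0.578)^2 + (-0.075)^2 = 1.339709.
  rho(2) = -0.075 / 1.339709 = -0.0560.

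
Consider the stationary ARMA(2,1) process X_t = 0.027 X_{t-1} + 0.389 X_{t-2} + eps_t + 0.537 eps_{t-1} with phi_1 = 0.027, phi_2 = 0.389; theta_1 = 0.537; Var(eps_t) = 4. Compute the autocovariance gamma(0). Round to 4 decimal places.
\gamma(0) = 6.3084

Multiply the model equation by X_{t-k} and take expectations. With theta_0 = psi_0 = 1 and psi_j the MA(infinity) weights, this gives
  gamma(k) - sum_i phi_i gamma(k-i) = c_k,
  c_k = sigma^2 * sum_{j=k..q} theta_j psi_{j-k}   (c_k = 0 for k > q),
using gamma(-m) = gamma(m).
psi-weights needed (psi_j = theta_j + sum_i phi_i psi_{j-i}):
  psi_1 = theta_1 + phi_1 = 0.537 + (0.027) = 0.564
Right-hand sides:
  c_0 = sigma^2 (1 + theta_1 psi_1) = 4 * (1 + (0.537)(0.564)) = 4 * 1.302868 = 5.211472
  c_1 = sigma^2 theta_1 = 4 * (0.537) = 2.148
  c_2 = 0
Equations for k = 0, 1, 2 (AR order 2, c_2 = 0):
  (E0) gamma(0) = phi_1 gamma(1) + phi_2 gamma(2) + c_0
  (E1) gamma(1) = phi_1 gamma(0) + phi_2 gamma(1) + c_1
  (E2) gamma(2) = phi_1 gamma(1) + phi_2 gamma(0)
From (E1): gamma(1) = A gamma(0) + B with
  A = phi_1 / (1 - phi_2) = 0.027 / 0.611 = 0.04419,   B = c_1 / (1 - phi_2) = 2.148 / 0.611 = 3.515548.
Insert (E2) into (E0): gamma(0) (1 - phi_2^2) = phi_1 (1 + phi_2) gamma(1) + c_0.
  phi_1 (1 + phi_2) = (0.027)(1.389) = 0.037503,   1 - phi_2^2 = 0.848679.
Replace gamma(1) by A gamma(0) + B and collect gamma(0):
  gamma(0) [0.848679 - (0.037503)(0.04419)] = (0.037503)(3.515548) + 5.211472
  gamma(0) * 0.847022 = 5.343316
  gamma(0) = 5.343316 / 0.847022 = 6.308357.
Therefore gamma(0) = 6.3084 (to 4 decimal places).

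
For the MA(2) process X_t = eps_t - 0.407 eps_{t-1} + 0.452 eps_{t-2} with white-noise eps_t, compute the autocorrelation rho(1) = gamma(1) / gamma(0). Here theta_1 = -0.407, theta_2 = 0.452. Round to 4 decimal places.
\rho(1) = -0.4314

For an MA(q) process with theta_0 = 1, the autocovariance is
  gamma(k) = sigma^2 * sum_{i=0..q-k} theta_i * theta_{i+k},
and rho(k) = gamma(k) / gamma(0). Sigma^2 cancels.
  numerator   = (1)*(-0.407) + (-0.407)*(0.452) = -0.590964.
  denominator = (1)^2 + (-0.407)^2 + (0.452)^2 = 1.369953.
  rho(1) = -0.590964 / 1.369953 = -0.4314.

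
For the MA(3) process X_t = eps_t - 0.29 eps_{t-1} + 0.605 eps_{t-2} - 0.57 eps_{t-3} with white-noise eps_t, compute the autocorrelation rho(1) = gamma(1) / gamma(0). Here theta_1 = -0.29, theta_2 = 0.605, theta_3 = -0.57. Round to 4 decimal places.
\rho(1) = -0.4565

For an MA(q) process with theta_0 = 1, the autocovariance is
  gamma(k) = sigma^2 * sum_{i=0..q-k} theta_i * theta_{i+k},
and rho(k) = gamma(k) / gamma(0). Sigma^2 cancels.
  numerator   = (1)*(-0.29) + (-0.29)*(0.605) + (0.605)*(-0.57) = -0.8103.
  denominator = (1)^2 + (-0.29)^2 + (0.605)^2 + (-0.57)^2 = 1.775025.
  rho(1) = -0.8103 / 1.775025 = -0.4565.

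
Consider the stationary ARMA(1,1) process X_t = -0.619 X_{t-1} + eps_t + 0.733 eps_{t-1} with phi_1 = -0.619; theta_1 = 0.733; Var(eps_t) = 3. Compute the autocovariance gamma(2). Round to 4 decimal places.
\gamma(2) = -0.1875

Multiply the model equation by X_{t-k} and take expectations. With theta_0 = psi_0 = 1 and psi_j the MA(infinity) weights, this gives
  gamma(k) - sum_i phi_i gamma(k-i) = c_k,
  c_k = sigma^2 * sum_{j=k..q} theta_j psi_{j-k}   (c_k = 0 for k > q),
using gamma(-m) = gamma(m).
psi-weights needed (psi_j = theta_j + sum_i phi_i psi_{j-i}):
  psi_1 = theta_1 + phi_1 = 0.733 + (-0.619) = 0.114
Right-hand sides:
  c_0 = sigma^2 (1 + theta_1 psi_1) = 3 * (1 + (0.733)(0.114)) = 3 * 1.083562 = 3.250686
  c_1 = sigma^2 theta_1 = 3 * (0.733) = 2.199
  c_2 = 0
Equations for k = 0 and k = 1 (AR order 1):
  gamma(0) = phi_1 gamma(1) + c_0
  gamma(1) = phi_1 gamma(0) + c_1
Substituting the second into the first: gamma(0) (1 - phi_1^2) = c_0 + phi_1 c_1, so
  gamma(0) = (c_0 + phi_1 c_1) / (1 - phi_1^2) = (3.250686 + (-0.619)(2.199)) / (1 - (-0.619)^2) = 1.889505 / 0.616839 = 3.063206.
  gamma(1) = phi_1 gamma(0) + c_1 = (-0.619)(3.063206) + (2.199) = 0.302875.
For k = 2 (> q): gamma(2) = phi_1 gamma(1) = (-0.619)(0.302875) = -0.18748.
Therefore gamma(2) = -0.1875 (to 4 decimal places).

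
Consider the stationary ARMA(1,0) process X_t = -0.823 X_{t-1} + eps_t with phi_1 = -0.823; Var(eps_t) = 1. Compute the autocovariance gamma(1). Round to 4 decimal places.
\gamma(1) = -2.5506

Multiply the model equation by X_{t-k} and take expectations. With theta_0 = psi_0 = 1 and psi_j the MA(infinity) weights, this gives
  gamma(k) - sum_i phi_i gamma(k-i) = c_k,
  c_k = sigma^2 * sum_{j=k..q} theta_j psi_{j-k}   (c_k = 0 for k > q),
using gamma(-m) = gamma(m).
Pure AR (q = 0): c_0 = sigma^2 = 1, c_k = 0 for k >= 1.
Equations for k = 0 and k = 1 (AR order 1):
  gamma(0) = phi_1 gamma(1) + c_0
  gamma(1) = phi_1 gamma(0) + c_1
Substituting the second into the first: gamma(0) (1 - phi_1^2) = c_0 + phi_1 c_1, so
  gamma(0) = c_0 / (1 - phi_1^2) = 1 / (1 - (-0.823)^2) = 1 / 0.322671 = 3.099132.
  gamma(1) = phi_1 gamma(0) = (-0.823)(3.099132) = -2.550586.
Therefore gamma(1) = -2.5506 (to 4 decimal places).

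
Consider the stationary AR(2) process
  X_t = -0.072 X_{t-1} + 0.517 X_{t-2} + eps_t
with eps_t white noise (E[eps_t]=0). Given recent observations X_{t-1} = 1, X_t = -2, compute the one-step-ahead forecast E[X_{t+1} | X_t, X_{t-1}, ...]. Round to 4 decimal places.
E[X_{t+1} \mid \mathcal F_t] = 0.6610

For an AR(p) model X_t = c + sum_i phi_i X_{t-i} + eps_t, the
one-step-ahead conditional mean is
  E[X_{t+1} | X_t, ...] = c + sum_i phi_i X_{t+1-i}.
Substitute known values:
  E[X_{t+1} | ...] = (-0.072) * (-2) + (0.517) * (1)
                   = 0.6610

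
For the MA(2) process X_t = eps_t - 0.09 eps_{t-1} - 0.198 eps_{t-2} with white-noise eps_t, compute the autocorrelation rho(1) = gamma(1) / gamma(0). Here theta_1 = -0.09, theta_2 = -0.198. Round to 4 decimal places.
\rho(1) = -0.0689

For an MA(q) process with theta_0 = 1, the autocovariance is
  gamma(k) = sigma^2 * sum_{i=0..q-k} theta_i * theta_{i+k},
and rho(k) = gamma(k) / gamma(0). Sigma^2 cancels.
  numerator   = (1)*(-0.09) + (-0.09)*(-0.198) = -0.07218.
  denominator = (1)^2 + (-0.09)^2 + (-0.198)^2 = 1.047304.
  rho(1) = -0.07218 / 1.047304 = -0.0689.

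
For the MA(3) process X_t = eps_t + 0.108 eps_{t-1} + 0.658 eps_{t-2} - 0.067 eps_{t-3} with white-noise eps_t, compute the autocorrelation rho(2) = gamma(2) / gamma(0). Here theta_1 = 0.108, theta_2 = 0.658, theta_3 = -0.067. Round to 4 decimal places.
\rho(2) = 0.4491

For an MA(q) process with theta_0 = 1, the autocovariance is
  gamma(k) = sigma^2 * sum_{i=0..q-k} theta_i * theta_{i+k},
and rho(k) = gamma(k) / gamma(0). Sigma^2 cancels.
  numerator   = (1)*(0.658) + (0.108)*(-0.067) = 0.650764.
  denominator = (1)^2 + (0.108)^2 + (0.658)^2 + (-0.067)^2 = 1.449117.
  rho(2) = 0.650764 / 1.449117 = 0.4491.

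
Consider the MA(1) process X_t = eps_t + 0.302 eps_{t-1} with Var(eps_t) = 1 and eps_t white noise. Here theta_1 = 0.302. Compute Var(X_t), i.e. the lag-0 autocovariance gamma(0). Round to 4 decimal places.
\gamma(0) = 1.0912

For an MA(q) process X_t = eps_t + sum_i theta_i eps_{t-i} with
Var(eps_t) = sigma^2, the variance is
  gamma(0) = sigma^2 * (1 + sum_i theta_i^2).
  sum_i theta_i^2 = (0.302)^2 = 0.091204.
  gamma(0) = 1 * (1 + 0.091204) = 1 * 1.091204 = 1.091204, which rounds to 1.0912.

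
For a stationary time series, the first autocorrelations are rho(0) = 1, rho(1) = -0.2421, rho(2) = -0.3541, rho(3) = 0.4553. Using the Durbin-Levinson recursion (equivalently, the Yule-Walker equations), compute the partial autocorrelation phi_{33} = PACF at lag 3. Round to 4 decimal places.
\phi_{33} = 0.2970

The PACF at lag k is phi_{kk}, the last component of the solution
to the Yule-Walker system G_k phi = r_k where
  (G_k)_{ij} = rho(|i - j|), (r_k)_i = rho(i), i,j = 1..k.
Equivalently, Durbin-Levinson gives phi_{kk} iteratively:
  phi_{11} = rho(1)
  phi_{kk} = [rho(k) - sum_{j=1..k-1} phi_{k-1,j} rho(k-j)]
            / [1 - sum_{j=1..k-1} phi_{k-1,j} rho(j)],
  phi_{k,j} = phi_{k-1,j} - phi_{kk} phi_{k-1,k-j},  j = 1..k-1.
Step k = 1:
  phi_11 = rho(1) = -0.2421.
Step k = 2:
  phi_22 = [rho(2) - phi_11 rho(1)] / [1 - phi_11 rho(1)] = [-0.3541 - (-0.2421)(-0.2421)] / [1 - (-0.2421)(-0.2421)]
         = -0.41271241 / 0.94138759 = -0.438409.
  Update: phi_21 = phi_11 - phi_22 phi_11 = -0.2421 - (-0.438409)(-0.2421) = -0.348239.
Step k = 3:
  phi_33 = [rho(3) - phi_21 rho(2) - phi_22 rho(1)] / [1 - phi_21 rho(1) - phi_22 rho(2)]
    numerator   = 0.4553 - (-0.348239)(-0.3541) - (-0.438409)(-0.2421) = 0.22584995
    denominator = 1 - (-0.348239)(-0.2421) - (-0.438409)(-0.3541) = 0.76045092
  phi_33 = 0.22584995 / 0.76045092 = 0.297.
Therefore phi_{33} = 0.2970.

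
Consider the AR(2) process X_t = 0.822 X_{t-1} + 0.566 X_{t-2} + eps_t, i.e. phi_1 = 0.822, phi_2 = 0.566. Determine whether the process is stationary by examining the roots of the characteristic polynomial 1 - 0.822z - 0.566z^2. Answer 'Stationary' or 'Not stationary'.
\text{Not stationary}

The AR(p) characteristic polynomial is P(z) = 1 - 0.822z - 0.566z^2.
Stationarity requires all roots to lie outside the unit circle, i.e. |z| > 1 for every root.
Set 1 + (-0.822) z + (-0.566) z^2 = 0, i.e. a z^2 + b z + c = 0 with a = -0.566, b = -0.822, c = 1.
Discriminant D = b^2 - 4ac = (-0.822)^2 - 4*(-0.566)*1 = 0.675684 - (-2.264) = 2.939684.
D >= 0, so the roots are real: z = (-b +/- sqrt(D)) / (2a) = (0.822 +/- 1.714551) / (-1.132).
  z_1 = (0.822 + 1.714551) / (-1.132) = -2.2408,   |z_1| = 2.2408.
  z_2 = (0.822 - 1.714551) / (-1.132) = 0.7885,   |z_2| = 0.7885.
Moduli of all roots: 2.2408, 0.7885.
All moduli strictly greater than 1? No.
Verdict: Not stationary.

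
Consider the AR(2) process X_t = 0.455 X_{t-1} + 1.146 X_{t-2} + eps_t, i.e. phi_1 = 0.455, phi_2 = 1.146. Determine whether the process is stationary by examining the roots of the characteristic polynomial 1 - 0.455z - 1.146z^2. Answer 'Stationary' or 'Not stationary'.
\text{Not stationary}

The AR(p) characteristic polynomial is P(z) = 1 - 0.455z - 1.146z^2.
Stationarity requires all roots to lie outside the unit circle, i.e. |z| > 1 for every root.
Set 1 + (-0.455) z + (-1.146) z^2 = 0, i.e. a z^2 + b z + c = 0 with a = -1.146, b = -0.455, c = 1.
Discriminant D = b^2 - 4ac = (-0.455)^2 - 4*(-1.146)*1 = 0.207025 - (-4.584) = 4.791025.
D >= 0, so the roots are real: z = (-b +/- sqrt(D)) / (2a) = (0.455 +/- 2.188841) / (-2.292).
  z_1 = (0.455 + 2.188841) / (-2.292) = -1.1535,   |z_1| = 1.1535.
  z_2 = (0.455 - 2.188841) / (-2.292) = 0.7565,   |z_2| = 0.7565.
Moduli of all roots: 1.1535, 0.7565.
All moduli strictly greater than 1? No.
Verdict: Not stationary.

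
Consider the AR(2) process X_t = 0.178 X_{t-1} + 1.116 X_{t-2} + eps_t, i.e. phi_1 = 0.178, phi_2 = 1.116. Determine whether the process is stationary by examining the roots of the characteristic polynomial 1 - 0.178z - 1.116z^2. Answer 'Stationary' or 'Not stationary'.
\text{Not stationary}

The AR(p) characteristic polynomial is P(z) = 1 - 0.178z - 1.116z^2.
Stationarity requires all roots to lie outside the unit circle, i.e. |z| > 1 for every root.
Set 1 + (-0.178) z + (-1.116) z^2 = 0, i.e. a z^2 + b z + c = 0 with a = -1.116, b = -0.178, c = 1.
Discriminant D = b^2 - 4ac = (-0.178)^2 - 4*(-1.116)*1 = 0.031684 - (-4.464) = 4.495684.
D >= 0, so the roots are real: z = (-b +/- sqrt(D)) / (2a) = (0.178 +/- 2.120303) / (-2.232).
  z_1 = (0.178 + 2.120303) / (-2.232) = -1.0297,   |z_1| = 1.0297.
  z_2 = (0.178 - 2.120303) / (-2.232) = 0.8702,   |z_2| = 0.8702.
Moduli of all roots: 1.0297, 0.8702.
All moduli strictly greater than 1? No.
Verdict: Not stationary.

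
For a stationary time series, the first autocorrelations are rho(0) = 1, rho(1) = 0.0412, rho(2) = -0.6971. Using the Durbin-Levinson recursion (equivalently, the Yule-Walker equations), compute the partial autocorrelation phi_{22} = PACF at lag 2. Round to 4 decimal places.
\phi_{22} = -0.7000

The PACF at lag k is phi_{kk}, the last component of the solution
to the Yule-Walker system G_k phi = r_k where
  (G_k)_{ij} = rho(|i - j|), (r_k)_i = rho(i), i,j = 1..k.
Equivalently, Durbin-Levinson gives phi_{kk} iteratively:
  phi_{11} = rho(1)
  phi_{kk} = [rho(k) - sum_{j=1..k-1} phi_{k-1,j} rho(k-j)]
            / [1 - sum_{j=1..k-1} phi_{k-1,j} rho(j)],
  phi_{k,j} = phi_{k-1,j} - phi_{kk} phi_{k-1,k-j},  j = 1..k-1.
Step k = 1:
  phi_11 = rho(1) = 0.0412.
Step k = 2:
  phi_22 = [rho(2) - phi_11 rho(1)] / [1 - phi_11 rho(1)] = [-0.6971 - (0.0412)(0.0412)] / [1 - (0.0412)(0.0412)]
         = -0.69879744 / 0.99830256 = -0.7.
Therefore phi_{22} = -0.7000.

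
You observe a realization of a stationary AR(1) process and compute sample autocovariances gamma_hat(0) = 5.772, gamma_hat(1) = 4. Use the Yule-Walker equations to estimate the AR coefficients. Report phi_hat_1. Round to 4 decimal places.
\hat\phi_{1} = 0.6930

The Yule-Walker equations for an AR(p) process read, in matrix form,
  Gamma_p phi = r_p,   with   (Gamma_p)_{ij} = gamma(|i - j|),
                       (r_p)_i = gamma(i),   i,j = 1..p.
Substitute the sample gammas (Toeplitz matrix and right-hand side of size 1):
  Gamma_p = [[5.772]]
  r_p     = [4.0]
With p = 1 this is the single equation gamma(0) phi_1 = gamma(1):
  phi_hat_1 = gamma(1) / gamma(0) = 4 / 5.772 = 0.6930.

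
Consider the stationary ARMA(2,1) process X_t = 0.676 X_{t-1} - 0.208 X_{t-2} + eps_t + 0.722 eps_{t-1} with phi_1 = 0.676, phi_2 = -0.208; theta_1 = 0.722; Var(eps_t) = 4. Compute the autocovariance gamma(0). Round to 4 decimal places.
\gamma(0) = 14.1789

Multiply the model equation by X_{t-k} and take expectations. With theta_0 = psi_0 = 1 and psi_j the MA(infinity) weights, this gives
  gamma(k) - sum_i phi_i gamma(k-i) = c_k,
  c_k = sigma^2 * sum_{j=k..q} theta_j psi_{j-k}   (c_k = 0 for k > q),
using gamma(-m) = gamma(m).
psi-weights needed (psi_j = theta_j + sum_i phi_i psi_{j-i}):
  psi_1 = theta_1 + phi_1 = 0.722 + (0.676) = 1.398
Right-hand sides:
  c_0 = sigma^2 (1 + theta_1 psi_1) = 4 * (1 + (0.722)(1.398)) = 4 * 2.009356 = 8.037424
  c_1 = sigma^2 theta_1 = 4 * (0.722) = 2.888
  c_2 = 0
Equations for k = 0, 1, 2 (AR order 2, c_2 = 0):
  (E0) gamma(0) = phi_1 gamma(1) + phi_2 gamma(2) + c_0
  (E1) gamma(1) = phi_1 gamma(0) + phi_2 gamma(1) + c_1
  (E2) gamma(2) = phi_1 gamma(1) + phi_2 gamma(0)
From (E1): gamma(1) = A gamma(0) + B with
  A = phi_1 / (1 - phi_2) = 0.676 / 1.208 = 0.559603,   B = c_1 / (1 - phi_2) = 2.888 / 1.208 = 2.390728.
Insert (E2) into (E0): gamma(0) (1 - phi_2^2) = phi_1 (1 + phi_2) gamma(1) + c_0.
  phi_1 (1 + phi_2) = (0.676)(0.792) = 0.535392,   1 - phi_2^2 = 0.956736.
Replace gamma(1) by A gamma(0) + B and collect gamma(0):
  gamma(0) [0.956736 - (0.535392)(0.559603)] = (0.535392)(2.390728) + 8.037424
  gamma(0) * 0.657129 = 9.317401
  gamma(0) = 9.317401 / 0.657129 = 14.178948.
Therefore gamma(0) = 14.1789 (to 4 decimal places).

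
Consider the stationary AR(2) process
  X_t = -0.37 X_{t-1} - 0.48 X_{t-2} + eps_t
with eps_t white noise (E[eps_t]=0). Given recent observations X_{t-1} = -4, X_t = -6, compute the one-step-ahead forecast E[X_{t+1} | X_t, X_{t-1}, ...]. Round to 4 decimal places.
E[X_{t+1} \mid \mathcal F_t] = 4.1400

For an AR(p) model X_t = c + sum_i phi_i X_{t-i} + eps_t, the
one-step-ahead conditional mean is
  E[X_{t+1} | X_t, ...] = c + sum_i phi_i X_{t+1-i}.
Substitute known values:
  E[X_{t+1} | ...] = (-0.37) * (-6) + (-0.48) * (-4)
                   = 4.1400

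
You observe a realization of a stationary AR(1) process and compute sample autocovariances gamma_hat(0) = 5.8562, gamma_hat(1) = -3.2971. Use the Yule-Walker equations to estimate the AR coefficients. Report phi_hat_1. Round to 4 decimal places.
\hat\phi_{1} = -0.5630

The Yule-Walker equations for an AR(p) process read, in matrix form,
  Gamma_p phi = r_p,   with   (Gamma_p)_{ij} = gamma(|i - j|),
                       (r_p)_i = gamma(i),   i,j = 1..p.
Substitute the sample gammas (Toeplitz matrix and right-hand side of size 1):
  Gamma_p = [[5.8562]]
  r_p     = [-3.2971]
With p = 1 this is the single equation gamma(0) phi_1 = gamma(1):
  phi_hat_1 = gamma(1) / gamma(0) = -3.2971 / 5.8562 = -0.5630.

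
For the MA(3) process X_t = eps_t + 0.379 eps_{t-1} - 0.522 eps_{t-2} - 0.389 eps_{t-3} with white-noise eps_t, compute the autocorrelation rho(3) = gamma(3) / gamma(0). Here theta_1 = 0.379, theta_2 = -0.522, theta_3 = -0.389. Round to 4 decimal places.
\rho(3) = -0.2482

For an MA(q) process with theta_0 = 1, the autocovariance is
  gamma(k) = sigma^2 * sum_{i=0..q-k} theta_i * theta_{i+k},
and rho(k) = gamma(k) / gamma(0). Sigma^2 cancels.
  numerator   = (1)*(-0.389) = -0.389.
  denominator = (1)^2 + (0.379)^2 + (-0.522)^2 + (-0.389)^2 = 1.567446.
  rho(3) = -0.389 / 1.567446 = -0.2482.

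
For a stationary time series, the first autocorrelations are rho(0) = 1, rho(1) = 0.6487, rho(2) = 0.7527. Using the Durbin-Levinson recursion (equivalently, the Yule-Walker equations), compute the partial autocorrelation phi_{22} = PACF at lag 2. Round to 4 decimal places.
\phi_{22} = 0.5730

The PACF at lag k is phi_{kk}, the last component of the solution
to the Yule-Walker system G_k phi = r_k where
  (G_k)_{ij} = rho(|i - j|), (r_k)_i = rho(i), i,j = 1..k.
Equivalently, Durbin-Levinson gives phi_{kk} iteratively:
  phi_{11} = rho(1)
  phi_{kk} = [rho(k) - sum_{j=1..k-1} phi_{k-1,j} rho(k-j)]
            / [1 - sum_{j=1..k-1} phi_{k-1,j} rho(j)],
  phi_{k,j} = phi_{k-1,j} - phi_{kk} phi_{k-1,k-j},  j = 1..k-1.
Step k = 1:
  phi_11 = rho(1) = 0.6487.
Step k = 2:
  phi_22 = [rho(2) - phi_11 rho(1)] / [1 - phi_11 rho(1)] = [0.7527 - (0.6487)(0.6487)] / [1 - (0.6487)(0.6487)]
         = 0.33188831 / 0.57918831 = 0.573.
Therefore phi_{22} = 0.5730.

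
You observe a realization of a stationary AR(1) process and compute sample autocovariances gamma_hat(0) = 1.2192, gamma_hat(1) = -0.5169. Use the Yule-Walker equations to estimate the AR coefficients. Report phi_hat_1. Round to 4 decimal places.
\hat\phi_{1} = -0.4240

The Yule-Walker equations for an AR(p) process read, in matrix form,
  Gamma_p phi = r_p,   with   (Gamma_p)_{ij} = gamma(|i - j|),
                       (r_p)_i = gamma(i),   i,j = 1..p.
Substitute the sample gammas (Toeplitz matrix and right-hand side of size 1):
  Gamma_p = [[1.2192]]
  r_p     = [-0.5169]
With p = 1 this is the single equation gamma(0) phi_1 = gamma(1):
  phi_hat_1 = gamma(1) / gamma(0) = -0.5169 / 1.2192 = -0.4240.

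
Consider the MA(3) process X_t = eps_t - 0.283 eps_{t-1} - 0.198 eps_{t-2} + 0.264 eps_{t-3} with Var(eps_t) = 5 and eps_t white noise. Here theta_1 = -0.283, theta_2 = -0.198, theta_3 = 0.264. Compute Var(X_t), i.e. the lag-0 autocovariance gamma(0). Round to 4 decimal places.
\gamma(0) = 5.9449

For an MA(q) process X_t = eps_t + sum_i theta_i eps_{t-i} with
Var(eps_t) = sigma^2, the variance is
  gamma(0) = sigma^2 * (1 + sum_i theta_i^2).
  sum_i theta_i^2 = (-0.283)^2 + (-0.198)^2 + (0.264)^2 = 0.080089 + 0.039204 + 0.069696 = 0.188989.
  gamma(0) = 5 * (1 + 0.188989) = 5 * 1.188989 = 5.944945, which rounds to 5.9449.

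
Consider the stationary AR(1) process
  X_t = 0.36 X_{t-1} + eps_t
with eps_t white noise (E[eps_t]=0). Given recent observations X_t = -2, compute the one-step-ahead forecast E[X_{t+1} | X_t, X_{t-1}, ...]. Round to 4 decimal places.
E[X_{t+1} \mid \mathcal F_t] = -0.7200

For an AR(p) model X_t = c + sum_i phi_i X_{t-i} + eps_t, the
one-step-ahead conditional mean is
  E[X_{t+1} | X_t, ...] = c + sum_i phi_i X_{t+1-i}.
Substitute known values:
  E[X_{t+1} | ...] = (0.36) * (-2)
                   = -0.7200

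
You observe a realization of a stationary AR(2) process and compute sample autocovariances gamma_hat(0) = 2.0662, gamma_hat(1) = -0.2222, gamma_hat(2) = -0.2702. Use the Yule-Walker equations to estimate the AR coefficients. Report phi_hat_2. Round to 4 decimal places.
\hat\phi_{2} = -0.1440

The Yule-Walker equations for an AR(p) process read, in matrix form,
  Gamma_p phi = r_p,   with   (Gamma_p)_{ij} = gamma(|i - j|),
                       (r_p)_i = gamma(i),   i,j = 1..p.
Substitute the sample gammas (Toeplitz matrix and right-hand side of size 2):
  Gamma_p = [[2.0662, -0.2222], [-0.2222, 2.0662]]
  r_p     = [-0.2222, -0.2702]
Written out:
  2.0662 phi_1 - 0.2222 phi_2 = -0.2222
  -0.2222 phi_1 + 2.0662 phi_2 = -0.2702
Solve by Cramer's rule:
  det = gamma(0)^2 - gamma(1)^2 = (2.0662)^2 - (-0.2222)^2 = 4.26918244 - 0.04937284 = 4.2198096
  phi_hat_1 = [gamma(1) gamma(0) - gamma(1) gamma(2)] / det = [(-0.2222)(2.0662) - (-0.2222)(-0.2702)] / 4.2198096 = -0.51914808 / 4.2198096 = -0.123
  phi_hat_2 = [gamma(0) gamma(2) - gamma(1)^2] / det = [(2.0662)(-0.2702) - (-0.2222)^2] / 4.2198096 = -0.60766008 / 4.2198096 = -0.144
So phi_hat = [-0.1230, -0.1440].
Therefore phi_hat_2 = -0.1440.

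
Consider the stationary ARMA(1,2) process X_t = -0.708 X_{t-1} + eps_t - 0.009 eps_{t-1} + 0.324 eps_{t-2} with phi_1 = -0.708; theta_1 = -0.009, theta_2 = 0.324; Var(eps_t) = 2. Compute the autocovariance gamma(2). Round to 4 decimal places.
\gamma(2) = 3.8979

Multiply the model equation by X_{t-k} and take expectations. With theta_0 = psi_0 = 1 and psi_j the MA(infinity) weights, this gives
  gamma(k) - sum_i phi_i gamma(k-i) = c_k,
  c_k = sigma^2 * sum_{j=k..q} theta_j psi_{j-k}   (c_k = 0 for k > q),
using gamma(-m) = gamma(m).
psi-weights needed (psi_j = theta_j + sum_i phi_i psi_{j-i}):
  psi_1 = theta_1 + phi_1 = -0.009 + (-0.708) = -0.717
  psi_2 = theta_2 + phi_1 psi_1 = 0.324 + (-0.708)(-0.717) = 0.831636
Right-hand sides:
  c_0 = sigma^2 (1 + theta_1 psi_1 + theta_2 psi_2) = 2 * (1 + (-0.009)(-0.717) + (0.324)(0.831636)) = 2 * 1.275903 = 2.551806
  c_1 = sigma^2 (theta_1 + theta_2 psi_1) = 2 * (-0.009 + (0.324)(-0.717)) = -0.482616
  c_2 = sigma^2 theta_2 = 2 * (0.324) = 0.648
Equations for k = 0 and k = 1 (AR order 1):
  gamma(0) = phi_1 gamma(1) + c_0
  gamma(1) = phi_1 gamma(0) + c_1
Substituting the second into the first: gamma(0) (1 - phi_1^2) = c_0 + phi_1 c_1, so
  gamma(0) = (c_0 + phi_1 c_1) / (1 - phi_1^2) = (2.551806 + (-0.708)(-0.482616)) / (1 - (-0.708)^2) = 2.893498 / 0.498736 = 5.801663.
  gamma(1) = phi_1 gamma(0) + c_1 = (-0.708)(5.801663) + (-0.482616) = -4.590193.
For k = 2: gamma(2) = phi_1 gamma(1) + c_2
  = (-0.708)(-4.590193) + (0.648) = 3.897857.
Therefore gamma(2) = 3.8979 (to 4 decimal places).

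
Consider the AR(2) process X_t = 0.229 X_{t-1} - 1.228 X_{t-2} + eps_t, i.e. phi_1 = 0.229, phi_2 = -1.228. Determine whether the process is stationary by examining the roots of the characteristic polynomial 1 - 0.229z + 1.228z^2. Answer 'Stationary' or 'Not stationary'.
\text{Not stationary}

The AR(p) characteristic polynomial is P(z) = 1 - 0.229z + 1.228z^2.
Stationarity requires all roots to lie outside the unit circle, i.e. |z| > 1 for every root.
Set 1 + (-0.229) z + (1.228) z^2 = 0, i.e. a z^2 + b z + c = 0 with a = 1.228, b = -0.229, c = 1.
Discriminant D = b^2 - 4ac = (-0.229)^2 - 4*(1.228)*1 = 0.052441 - (4.912) = -4.859559.
D < 0, so the roots are the complex-conjugate pair z = (-b +/- i sqrt(-D)) / (2a) = 0.0932 +/- 0.8976i.
For a conjugate pair |z|^2 = z * conj(z) = (product of roots) = c/a = 1/(1.228) = 0.814332, so |z| = sqrt(0.814332) = 0.9024 for both roots.
Moduli of all roots: 0.9024, 0.9024.
All moduli strictly greater than 1? No.
Verdict: Not stationary.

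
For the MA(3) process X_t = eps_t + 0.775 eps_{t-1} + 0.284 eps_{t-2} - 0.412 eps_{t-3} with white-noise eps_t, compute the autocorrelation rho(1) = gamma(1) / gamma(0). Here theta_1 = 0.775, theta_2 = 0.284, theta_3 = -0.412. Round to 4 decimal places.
\rho(1) = 0.4744

For an MA(q) process with theta_0 = 1, the autocovariance is
  gamma(k) = sigma^2 * sum_{i=0..q-k} theta_i * theta_{i+k},
and rho(k) = gamma(k) / gamma(0). Sigma^2 cancels.
  numerator   = (1)*(0.775) + (0.775)*(0.284) + (0.284)*(-0.412) = 0.878092.
  denominator = (1)^2 + (0.775)^2 + (0.284)^2 + (-0.412)^2 = 1.851025.
  rho(1) = 0.878092 / 1.851025 = 0.4744.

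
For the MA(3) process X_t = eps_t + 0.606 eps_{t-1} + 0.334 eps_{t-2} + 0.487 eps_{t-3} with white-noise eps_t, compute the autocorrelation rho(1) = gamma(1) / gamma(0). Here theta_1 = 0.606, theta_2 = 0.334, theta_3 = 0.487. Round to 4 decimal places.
\rho(1) = 0.5659

For an MA(q) process with theta_0 = 1, the autocovariance is
  gamma(k) = sigma^2 * sum_{i=0..q-k} theta_i * theta_{i+k},
and rho(k) = gamma(k) / gamma(0). Sigma^2 cancels.
  numerator   = (1)*(0.606) + (0.606)*(0.334) + (0.334)*(0.487) = 0.971062.
  denominator = (1)^2 + (0.606)^2 + (0.334)^2 + (0.487)^2 = 1.715961.
  rho(1) = 0.971062 / 1.715961 = 0.5659.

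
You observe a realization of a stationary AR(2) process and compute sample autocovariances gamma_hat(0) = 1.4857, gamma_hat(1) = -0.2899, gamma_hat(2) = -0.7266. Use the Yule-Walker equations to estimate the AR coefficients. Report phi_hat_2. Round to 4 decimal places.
\hat\phi_{2} = -0.5480

The Yule-Walker equations for an AR(p) process read, in matrix form,
  Gamma_p phi = r_p,   with   (Gamma_p)_{ij} = gamma(|i - j|),
                       (r_p)_i = gamma(i),   i,j = 1..p.
Substitute the sample gammas (Toeplitz matrix and right-hand side of size 2):
  Gamma_p = [[1.4857, -0.2899], [-0.2899, 1.4857]]
  r_p     = [-0.2899, -0.7266]
Written out:
  1.4857 phi_1 - 0.2899 phi_2 = -0.2899
  -0.2899 phi_1 + 1.4857 phi_2 = -0.7266
Solve by Cramer's rule:
  det = gamma(0)^2 - gamma(1)^2 = (1.4857)^2 - (-0.2899)^2 = 2.20730449 - 0.08404201 = 2.12326248
  phi_hat_1 = [gamma(1) gamma(0) - gamma(1) gamma(2)] / det = [(-0.2899)(1.4857) - (-0.2899)(-0.7266)] / 2.12326248 = -0.64134577 / 2.12326248 = -0.3021
  phi_hat_2 = [gamma(0) gamma(2) - gamma(1)^2] / det = [(1.4857)(-0.7266) - (-0.2899)^2] / 2.12326248 = -1.16355163 / 2.12326248 = -0.548
So phi_hat = [-0.3021, -0.5480].
Therefore phi_hat_2 = -0.5480.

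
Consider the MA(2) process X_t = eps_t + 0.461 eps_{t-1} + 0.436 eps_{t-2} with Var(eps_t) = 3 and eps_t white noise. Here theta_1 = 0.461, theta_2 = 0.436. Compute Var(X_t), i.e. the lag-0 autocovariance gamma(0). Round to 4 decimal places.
\gamma(0) = 4.2079

For an MA(q) process X_t = eps_t + sum_i theta_i eps_{t-i} with
Var(eps_t) = sigma^2, the variance is
  gamma(0) = sigma^2 * (1 + sum_i theta_i^2).
  sum_i theta_i^2 = (0.461)^2 + (0.436)^2 = 0.212521 + 0.190096 = 0.402617.
  gamma(0) = 3 * (1 + 0.402617) = 3 * 1.402617 = 4.207851, which rounds to 4.2079.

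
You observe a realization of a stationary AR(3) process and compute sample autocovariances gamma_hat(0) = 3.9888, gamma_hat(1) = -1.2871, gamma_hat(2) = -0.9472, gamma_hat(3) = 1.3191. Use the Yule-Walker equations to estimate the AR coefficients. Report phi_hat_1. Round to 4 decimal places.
\hat\phi_{1} = -0.3950

The Yule-Walker equations for an AR(p) process read, in matrix form,
  Gamma_p phi = r_p,   with   (Gamma_p)_{ij} = gamma(|i - j|),
                       (r_p)_i = gamma(i),   i,j = 1..p.
Substitute the sample gammas (Toeplitz matrix and right-hand side of size 3):
  Gamma_p = [[3.9888, -1.2871, -0.9472], [-1.2871, 3.9888, -1.2871], [-0.9472, -1.2871, 3.9888]]
  r_p     = [-1.2871, -0.9472, 1.3191]
Written out (R1..R3):
  (R1) 3.9888 phi_1 - 1.2871 phi_2 - 0.9472 phi_3 = -1.2871
  (R2) -1.2871 phi_1 + 3.9888 phi_2 - 1.2871 phi_3 = -0.9472
  (R3) -0.9472 phi_1 - 1.2871 phi_2 + 3.9888 phi_3 = 1.3191
Gaussian elimination:
  R2 <- R2 - (-1.2871/3.9888) R1 = R2 - (-0.322678) R1:  3.573481 phi_2 - 1.592741 phi_3 = -1.362519
  R3 <- R3 - (-0.9472/3.9888) R1 = R3 - (-0.237465) R1:  -1.592741 phi_2 + 3.763873 phi_3 = 1.013459
  R3 <- R3 - (-1.592741/3.573481) R2 = R3 - (-0.445711) R2:  3.05397 phi_3 = 0.406168
Back-substitution:
  phi_hat_3 = 0.406168 / 3.05397 = 0.132997
  phi_hat_2 = (-1.362519 - (-1.592741)(0.132997)) / 3.573481 = -0.322008
  phi_hat_1 = (-1.2871 - (-1.2871)(-0.322008) - (-0.9472)(0.132997)) / 3.9888 = -0.395002
So phi_hat = [-0.3950, -0.3220, 0.1330].
Therefore phi_hat_1 = -0.3950.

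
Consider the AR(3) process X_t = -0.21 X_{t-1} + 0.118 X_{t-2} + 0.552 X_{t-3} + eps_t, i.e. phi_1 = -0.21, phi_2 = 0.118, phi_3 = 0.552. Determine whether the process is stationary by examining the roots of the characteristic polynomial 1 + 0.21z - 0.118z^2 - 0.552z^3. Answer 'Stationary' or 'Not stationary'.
\text{Stationary}

The AR(p) characteristic polynomial is P(z) = 1 + 0.21z - 0.118z^2 - 0.552z^3.
Stationarity requires all roots to lie outside the unit circle, i.e. |z| > 1 for every root.
Degree 3: look for a simple real root z0 first, then factor out (1 - z/z0) and solve the remaining quadratic.
Testing z0 = 1.25: P(1.25) = 1 + (0.21)(1.25) + (-0.118)(1.25)^2 + (-0.552)(1.25)^3
  = 1 + (0.2625) + (-0.184375) + (-1.078125) = 0.  So z_0 = 1.25 is a root, |z_0| = 1.25.
Divide out the factor (1 - 0.8 z) = (1 - z/z0) (since 1/z0 = 0.8):
  P(z) = (1 - 0.8 z)(1 + (1.01) z + (0.69) z^2)
  [check: z-coef 1.01 - (0.8) = 0.21; z^2-coef 0.69 - (0.8)(1.01) = -0.118; z^3-coef -(0.8)(0.69) = -0.552.]
Remaining roots from the quadratic factor 1 + (1.01) z + (0.69) z^2:
  Set 1 + (1.01) z + (0.69) z^2 = 0, i.e. a z^2 + b z + c = 0 with a = 0.69, b = 1.01, c = 1.
  Discriminant D = b^2 - 4ac = (1.01)^2 - 4*(0.69)*1 = 1.0201 - (2.76) = -1.7399.
  D < 0, so the roots are the complex-conjugate pair z = (-b +/- i sqrt(-D)) / (2a) = -0.7319 +/- 0.9558i.
  For a conjugate pair |z|^2 = z * conj(z) = (product of roots) = c/a = 1/(0.69) = 1.449275, so |z| = sqrt(1.449275) = 1.2039 for both roots.
Moduli of all roots: 1.2500, 1.2039, 1.2039.
All moduli strictly greater than 1? Yes.
Verdict: Stationary.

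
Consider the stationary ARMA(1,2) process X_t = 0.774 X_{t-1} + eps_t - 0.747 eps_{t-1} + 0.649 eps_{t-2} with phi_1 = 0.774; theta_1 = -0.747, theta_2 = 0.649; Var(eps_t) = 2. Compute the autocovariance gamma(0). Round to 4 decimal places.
\gamma(0) = 4.2401

Multiply the model equation by X_{t-k} and take expectations. With theta_0 = psi_0 = 1 and psi_j the MA(infinity) weights, this gives
  gamma(k) - sum_i phi_i gamma(k-i) = c_k,
  c_k = sigma^2 * sum_{j=k..q} theta_j psi_{j-k}   (c_k = 0 for k > q),
using gamma(-m) = gamma(m).
psi-weights needed (psi_j = theta_j + sum_i phi_i psi_{j-i}):
  psi_1 = theta_1 + phi_1 = -0.747 + (0.774) = 0.027
  psi_2 = theta_2 + phi_1 psi_1 = 0.649 + (0.774)(0.027) = 0.669898
Right-hand sides:
  c_0 = sigma^2 (1 + theta_1 psi_1 + theta_2 psi_2) = 2 * (1 + (-0.747)(0.027) + (0.649)(0.669898)) = 2 * 1.414595 = 2.82919
  c_1 = sigma^2 (theta_1 + theta_2 psi_1) = 2 * (-0.747 + (0.649)(0.027)) = -1.458954
  c_2 = sigma^2 theta_2 = 2 * (0.649) = 1.298
Equations for k = 0 and k = 1 (AR order 1):
  gamma(0) = phi_1 gamma(1) + c_0
  gamma(1) = phi_1 gamma(0) + c_1
Substituting the second into the first: gamma(0) (1 - phi_1^2) = c_0 + phi_1 c_1, so
  gamma(0) = (c_0 + phi_1 c_1) / (1 - phi_1^2) = (2.82919 + (0.774)(-1.458954)) / (1 - (0.774)^2) = 1.699959 / 0.400924 = 4.240103.
Therefore gamma(0) = 4.2401 (to 4 decimal places).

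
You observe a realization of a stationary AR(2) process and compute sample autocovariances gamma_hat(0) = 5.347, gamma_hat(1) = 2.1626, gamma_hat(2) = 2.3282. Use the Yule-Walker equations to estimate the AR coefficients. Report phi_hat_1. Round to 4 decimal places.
\hat\phi_{1} = 0.2730

The Yule-Walker equations for an AR(p) process read, in matrix form,
  Gamma_p phi = r_p,   with   (Gamma_p)_{ij} = gamma(|i - j|),
                       (r_p)_i = gamma(i),   i,j = 1..p.
Substitute the sample gammas (Toeplitz matrix and right-hand side of size 2):
  Gamma_p = [[5.347, 2.1626], [2.1626, 5.347]]
  r_p     = [2.1626, 2.3282]
Written out:
  5.347 phi_1 + 2.1626 phi_2 = 2.1626
  2.1626 phi_1 + 5.347 phi_2 = 2.3282
Solve by Cramer's rule:
  det = gamma(0)^2 - gamma(1)^2 = (5.347)^2 - (2.1626)^2 = 28.590409 - 4.67683876 = 23.91357024
  phi_hat_1 = [gamma(1) gamma(0) - gamma(1) gamma(2)] / det = [(2.1626)(5.347) - (2.1626)(2.3282)] / 23.91357024 = 6.52845688 / 23.91357024 = 0.273
  phi_hat_2 = [gamma(0) gamma(2) - gamma(1)^2] / det = [(5.347)(2.3282) - (2.1626)^2] / 23.91357024 = 7.77204664 / 23.91357024 = 0.325
So phi_hat = [0.2730, 0.3250].
Therefore phi_hat_1 = 0.2730.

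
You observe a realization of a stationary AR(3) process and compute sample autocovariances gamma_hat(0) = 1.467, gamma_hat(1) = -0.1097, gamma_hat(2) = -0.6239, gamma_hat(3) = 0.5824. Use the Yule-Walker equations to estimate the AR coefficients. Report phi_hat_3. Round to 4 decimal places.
\hat\phi_{3} = 0.3950

The Yule-Walker equations for an AR(p) process read, in matrix form,
  Gamma_p phi = r_p,   with   (Gamma_p)_{ij} = gamma(|i - j|),
                       (r_p)_i = gamma(i),   i,j = 1..p.
Substitute the sample gammas (Toeplitz matrix and right-hand side of size 3):
  Gamma_p = [[1.467, -0.1097, -0.6239], [-0.1097, 1.467, -0.1097], [-0.6239, -0.1097, 1.467]]
  r_p     = [-0.1097, -0.6239, 0.5824]
Written out (R1..R3):
  (R1) 1.467 phi_1 - 0.1097 phi_2 - 0.6239 phi_3 = -0.1097
  (R2) -0.1097 phi_1 + 1.467 phi_2 - 0.1097 phi_3 = -0.6239
  (R3) -0.6239 phi_1 - 0.1097 phi_2 + 1.467 phi_3 = 0.5824
Gaussian elimination:
  R2 <- R2 - (-0.1097/1.467) R1 = R2 - (-0.074778) R1:  1.458797 phi_2 - 0.156354 phi_3 = -0.632103
  R3 <- R3 - (-0.6239/1.467) R1 = R3 - (-0.42529) R1:  -0.156354 phi_2 + 1.201662 phi_3 = 0.535746
  R3 <- R3 - (-0.156354/1.458797) R2 = R3 - (-0.10718) R2:  1.184904 phi_3 = 0.467997
Back-substitution:
  phi_hat_3 = 0.467997 / 1.184904 = 0.394966
  phi_hat_2 = (-0.632103 - (-0.156354)(0.394966)) / 1.458797 = -0.390972
  phi_hat_1 = (-0.1097 - (-0.1097)(-0.390972) - (-0.6239)(0.394966)) / 1.467 = 0.06396
So phi_hat = [0.0640, -0.3910, 0.3950].
Therefore phi_hat_3 = 0.3950.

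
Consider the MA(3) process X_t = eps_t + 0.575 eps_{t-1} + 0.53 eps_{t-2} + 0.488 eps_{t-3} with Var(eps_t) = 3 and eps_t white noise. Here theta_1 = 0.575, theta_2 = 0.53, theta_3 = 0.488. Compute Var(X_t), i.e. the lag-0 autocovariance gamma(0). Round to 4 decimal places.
\gamma(0) = 5.5490

For an MA(q) process X_t = eps_t + sum_i theta_i eps_{t-i} with
Var(eps_t) = sigma^2, the variance is
  gamma(0) = sigma^2 * (1 + sum_i theta_i^2).
  sum_i theta_i^2 = (0.575)^2 + (0.53)^2 + (0.488)^2 = 0.330625 + 0.2809 + 0.238144 = 0.849669.
  gamma(0) = 3 * (1 + 0.849669) = 3 * 1.849669 = 5.549007, which rounds to 5.5490.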